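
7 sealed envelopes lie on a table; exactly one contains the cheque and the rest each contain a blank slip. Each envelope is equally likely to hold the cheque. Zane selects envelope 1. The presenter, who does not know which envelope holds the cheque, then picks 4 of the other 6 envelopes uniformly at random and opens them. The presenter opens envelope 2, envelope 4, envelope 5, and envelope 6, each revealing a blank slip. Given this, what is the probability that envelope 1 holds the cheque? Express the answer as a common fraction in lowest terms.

Condition on the true location of the cheque.
If it is in any of envelopes 1, 3, and 7 (prior 1/7 each): the presenter picks exactly this set with probability 1/15 regardless, and none is the prize; weight (1/7)·(1/15) = 1/105 each.
If it is in any of envelopes 2, 4, 5, and 6 (prior 1/7 each): that envelope was opened and seen not to hold the prize — ruled out; weight (1/7)·0 = 0 each.
The weights sum to 1/35.
So P(the cheque in envelope 1 | the presenter opened envelope 2, envelope 4, envelope 5, and envelope 6) = (1/105) / (1/35) = 1/3.

1/3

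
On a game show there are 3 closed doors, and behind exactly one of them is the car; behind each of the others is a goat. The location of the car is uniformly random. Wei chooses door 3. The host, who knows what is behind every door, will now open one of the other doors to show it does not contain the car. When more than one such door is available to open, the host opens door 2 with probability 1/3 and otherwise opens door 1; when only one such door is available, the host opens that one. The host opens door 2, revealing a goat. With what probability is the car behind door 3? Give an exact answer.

Apply Bayes' rule, conditioning on where the car actually is.
If it is behind door 1 (prior 1/3): only door 2 is available, probability 1; weight (1/3)·1 = 1/3.
If it is behind door 2 (prior 1/3): the host opened door 2, so this case is ruled out; weight (1/3)·0 = 0.
If it is behind door 3 (prior 1/3): door 2 is available, opened with probability 1/3; weight (1/3)·(1/3) = 1/9.
The weights sum to 4/9.
So P(the car behind door 3 | the host opened door 2) = (1/9) / (4/9) = 1/4.

1/4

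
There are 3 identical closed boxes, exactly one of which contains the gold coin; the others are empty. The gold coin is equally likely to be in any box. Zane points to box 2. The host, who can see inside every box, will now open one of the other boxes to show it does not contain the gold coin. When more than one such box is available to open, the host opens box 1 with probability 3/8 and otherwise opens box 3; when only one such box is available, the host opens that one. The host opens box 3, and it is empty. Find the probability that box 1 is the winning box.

8/13

Apply Bayes' rule, conditioning on where the gold coin actually is.
If it is in box 1 (prior 1/3): only box 3 is available, probability 1; weight (1/3)·1 = 1/3.
If it is in box 2 (prior 1/3): box 1 is available but not opened, probability 5/8; weight (1/3)·(5/8) = 5/24.
If it is in box 3 (prior 1/3): the host opened box 3, so this case is ruled out; weight (1/3)·0 = 0.
The weights sum to 13/24.
So P(the gold coin in box 1 | the host opened box 3) = (1/3) / (13/24) = 8/13.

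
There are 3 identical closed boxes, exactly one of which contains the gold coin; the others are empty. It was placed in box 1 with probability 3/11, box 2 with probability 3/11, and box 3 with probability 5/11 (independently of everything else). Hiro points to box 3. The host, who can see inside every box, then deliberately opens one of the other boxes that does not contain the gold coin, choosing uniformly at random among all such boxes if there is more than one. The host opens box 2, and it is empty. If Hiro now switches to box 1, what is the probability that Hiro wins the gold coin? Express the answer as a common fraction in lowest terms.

6/11

Apply Bayes' rule, conditioning on where the gold coin actually is.
If it is in box 1 (prior 3/11): the host has no choice, probability 1; weight (3/11)·1 = 3/11.
If it is in box 2 (prior 3/11): the host opened box 2, so this case is ruled out; weight (3/11)·0 = 0.
If it is in box 3 (prior 5/11): the host has 2 equally likely choices, so probability 1/2; weight (5/11)·(1/2) = 5/22.
The weights sum to 1/2.
So P(the gold coin in box 1 | the host opened box 2) = (3/11) / (1/2) = 6/11.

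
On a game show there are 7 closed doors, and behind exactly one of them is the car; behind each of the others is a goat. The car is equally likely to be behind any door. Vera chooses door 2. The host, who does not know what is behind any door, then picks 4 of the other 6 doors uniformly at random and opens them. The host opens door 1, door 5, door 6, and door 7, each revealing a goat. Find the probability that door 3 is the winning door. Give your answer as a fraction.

Consider each possible location of the car in turn.
If it is behind any of doors 1, 5, 6, and 7 (prior 1/7 each): that door was opened and seen not to hold the prize — ruled out; weight (1/7)·0 = 0 each.
If it is behind any of doors 2, 3, and 4 (prior 1/7 each): the host picks exactly this set with probability 1/15 regardless, and none is the prize; weight (1/7)·(1/15) = 1/105 each.
The weights sum to 1/35.
So P(the car behind door 3 | the host opened door 1, door 5, door 6, and door 7) = (1/105) / (1/35) = 1/3.

1/3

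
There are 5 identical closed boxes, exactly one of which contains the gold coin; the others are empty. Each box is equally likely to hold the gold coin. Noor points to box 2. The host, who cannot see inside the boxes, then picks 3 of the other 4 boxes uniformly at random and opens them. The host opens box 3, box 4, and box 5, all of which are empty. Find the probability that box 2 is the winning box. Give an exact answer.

Because the host chose which boxes to open without knowing where the gold coin is, the choice is independent of the prize location. Learning that none of the 3 opened boxes holds the gold coin simply rules out those 3 locations and leaves the remaining 2 boxes still equally likely by symmetry.
So P(the gold coin in box 2) = 1/2.

1/2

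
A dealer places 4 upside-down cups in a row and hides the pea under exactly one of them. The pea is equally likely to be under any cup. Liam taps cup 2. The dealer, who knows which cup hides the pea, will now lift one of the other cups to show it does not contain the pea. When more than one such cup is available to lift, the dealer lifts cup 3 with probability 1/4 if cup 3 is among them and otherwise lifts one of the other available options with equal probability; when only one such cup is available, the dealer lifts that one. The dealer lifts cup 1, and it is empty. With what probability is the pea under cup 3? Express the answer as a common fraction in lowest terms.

Condition on the true location of the pea.
If it is under cup 1 (prior 1/4): the dealer opened cup 1, so this case is ruled out; weight (1/4)·0 = 0.
If it is under cup 2 (prior 1/4): cup 3 is available but not opened; cup 1 gets probability (1 − 1/4)/2 = 3/8; weight (1/4)·(3/8) = 3/32.
If it is under cup 3 (prior 1/4): cup 3 holds the prize so is unavailable; the dealer chooses uniformly among the 2 others, probability 1/2; weight (1/4)·(1/2) = 1/8.
If it is under cup 4 (prior 1/4): cup 3 is available but not opened, probability 3/4; weight (1/4)·(3/4) = 3/16.
The weights sum to 13/32.
So P(the pea under cup 3 | the dealer opened cup 1) = (1/8) / (13/32) = 4/13.

4/13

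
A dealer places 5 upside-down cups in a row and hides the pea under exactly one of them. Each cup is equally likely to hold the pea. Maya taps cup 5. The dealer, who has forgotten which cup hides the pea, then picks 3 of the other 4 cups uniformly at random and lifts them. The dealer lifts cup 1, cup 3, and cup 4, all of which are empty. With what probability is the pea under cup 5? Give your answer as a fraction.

Consider each possible location of the pea in turn.
If it is under any of cups 1, 3, and 4 (prior 1/5 each): that cup was opened and seen not to hold the prize — ruled out; weight (1/5)·0 = 0 each.
If it is under either of cups 2 and 5 (prior 1/5 each): the dealer picks exactly this set with probability 1/4 regardless, and none is the prize; weight (1/5)·(1/4) = 1/20 each.
The weights sum to 1/10.
So P(the pea under cup 5 | the dealer opened cup 1, cup 3, and cup 4) = (1/20) / (1/10) = 1/2.

1/2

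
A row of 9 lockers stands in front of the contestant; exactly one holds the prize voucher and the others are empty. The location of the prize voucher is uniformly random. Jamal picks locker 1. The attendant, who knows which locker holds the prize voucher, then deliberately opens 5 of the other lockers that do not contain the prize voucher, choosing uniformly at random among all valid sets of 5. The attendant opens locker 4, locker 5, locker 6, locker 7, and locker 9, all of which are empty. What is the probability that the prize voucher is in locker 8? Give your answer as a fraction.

8/27

Apply Bayes' rule, conditioning on where the prize voucher actually is.
If it is in locker 1 (prior 1/9): the attendant has 56 equally likely choices, so probability 1/56; weight (1/9)·(1/56) = 1/504.
If it is in any of lockers 2, 3, and 8 (prior 1/9 each): the attendant has 21 equally likely choices, so probability 1/21; weight (1/9)·(1/21) = 1/189 each.
If it is in any of lockers 4, 5, 6, 7, and 9 (prior 1/9 each): that locker was opened and seen not to hold the prize — ruled out; weight (1/9)·0 = 0 each.
The weights sum to 1/56.
So P(the prize voucher in locker 8 | the attendant opened locker 4, locker 5, locker 6, locker 7, and locker 9) = (1/189) / (1/56) = 8/27.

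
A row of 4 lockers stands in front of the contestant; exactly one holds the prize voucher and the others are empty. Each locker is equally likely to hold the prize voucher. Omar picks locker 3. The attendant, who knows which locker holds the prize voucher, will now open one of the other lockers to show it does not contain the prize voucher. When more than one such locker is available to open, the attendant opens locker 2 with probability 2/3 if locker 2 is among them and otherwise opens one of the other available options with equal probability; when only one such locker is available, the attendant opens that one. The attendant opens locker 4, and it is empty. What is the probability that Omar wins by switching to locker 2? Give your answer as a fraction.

1/2

Consider each possible location of the prize voucher in turn.
If it is in locker 1 (prior 1/4): locker 2 is available but not opened, probability 1/3; weight (1/4)·(1/3) = 1/12.
If it is in locker 2 (prior 1/4): locker 2 holds the prize so is unavailable; the attendant chooses uniformly among the 2 others, probability 1/2; weight (1/4)·(1/2) = 1/8.
If it is in locker 3 (prior 1/4): locker 2 is available but not opened; locker 4 gets probability (1 − 2/3)/2 = 1/6; weight (1/4)·(1/6) = 1/24.
If it is in locker 4 (prior 1/4): the attendant opened locker 4, so this case is ruled out; weight (1/4)·0 = 0.
The weights sum to 1/4.
So P(the prize voucher in locker 2 | the attendant opened locker 4) = (1/8) / (1/4) = 1/2.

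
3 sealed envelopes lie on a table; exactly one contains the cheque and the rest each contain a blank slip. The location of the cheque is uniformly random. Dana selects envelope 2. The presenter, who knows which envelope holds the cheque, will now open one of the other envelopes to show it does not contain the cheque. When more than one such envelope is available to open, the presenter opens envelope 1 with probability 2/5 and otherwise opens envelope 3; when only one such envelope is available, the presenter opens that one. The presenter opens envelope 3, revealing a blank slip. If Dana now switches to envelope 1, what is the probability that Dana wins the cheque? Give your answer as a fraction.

Consider each possible location of the cheque in turn.
If it is in envelope 1 (prior 1/3): only envelope 3 is available, probability 1; weight (1/3)·1 = 1/3.
If it is in envelope 2 (prior 1/3): envelope 1 is available but not opened, probability 3/5; weight (1/3)·(3/5) = 1/5.
If it is in envelope 3 (prior 1/3): the presenter opened envelope 3, so this case is ruled out; weight (1/3)·0 = 0.
The weights sum to 8/15.
So P(the cheque in envelope 1 | the presenter opened envelope 3) = (1/3) / (8/15) = 5/8.

5/8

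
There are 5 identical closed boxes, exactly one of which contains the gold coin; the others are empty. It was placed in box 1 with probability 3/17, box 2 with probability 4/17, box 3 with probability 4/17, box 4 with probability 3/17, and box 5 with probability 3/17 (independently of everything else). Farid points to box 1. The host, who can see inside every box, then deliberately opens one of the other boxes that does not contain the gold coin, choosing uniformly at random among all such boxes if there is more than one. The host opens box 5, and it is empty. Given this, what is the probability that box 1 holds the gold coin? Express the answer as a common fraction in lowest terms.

9/53

Apply Bayes' rule, conditioning on where the gold coin actually is.
If it is in box 1 (prior 3/17): the host has 4 equally likely choices, so probability 1/4; weight (3/17)·(1/4) = 3/68.
If it is in either of boxes 2 and 3 (prior 4/17 each): the host has 3 equally likely choices, so probability 1/3; weight (4/17)·(1/3) = 4/51 each.
If it is in box 4 (prior 3/17): the host has 3 equally likely choices, so probability 1/3; weight (3/17)·(1/3) = 1/17.
If it is in box 5 (prior 3/17): the host opened box 5, so this case is ruled out; weight (3/17)·0 = 0.
The weights sum to 53/204.
So P(the gold coin in box 1 | the host opened box 5) = (3/68) / (53/204) = 9/53.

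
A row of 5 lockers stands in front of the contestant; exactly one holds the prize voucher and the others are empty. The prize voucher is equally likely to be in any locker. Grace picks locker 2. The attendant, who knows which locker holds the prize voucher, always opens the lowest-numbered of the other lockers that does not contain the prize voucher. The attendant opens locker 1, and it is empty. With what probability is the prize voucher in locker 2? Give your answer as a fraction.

1/4

Consider each possible location of the prize voucher in turn.
If it is in locker 1 (prior 1/5): the attendant opened locker 1, so this case is ruled out; weight (1/5)·0 = 0.
If it is in any of lockers 2, 3, 4, and 5 (prior 1/5 each): locker 1 is the lowest-numbered option available, probability 1; weight (1/5)·1 = 1/5 each.
The weights sum to 4/5.
So P(the prize voucher in locker 2 | the attendant opened locker 1) = (1/5) / (4/5) = 1/4.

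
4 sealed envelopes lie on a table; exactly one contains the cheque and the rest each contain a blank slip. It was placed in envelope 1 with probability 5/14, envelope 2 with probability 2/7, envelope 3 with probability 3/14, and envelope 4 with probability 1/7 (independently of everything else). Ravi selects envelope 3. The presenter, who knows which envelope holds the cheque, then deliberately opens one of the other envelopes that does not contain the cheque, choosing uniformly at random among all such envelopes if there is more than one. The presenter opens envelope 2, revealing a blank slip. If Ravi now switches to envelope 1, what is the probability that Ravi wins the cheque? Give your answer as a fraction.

5/9

Condition on the true location of the cheque.
If it is in envelope 1 (prior 5/14): the presenter has 2 equally likely choices, so probability 1/2; weight (5/14)·(1/2) = 5/28.
If it is in envelope 2 (prior 2/7): the presenter opened envelope 2, so this case is ruled out; weight (2/7)·0 = 0.
If it is in envelope 3 (prior 3/14): the presenter has 3 equally likely choices, so probability 1/3; weight (3/14)·(1/3) = 1/14.
If it is in envelope 4 (prior 1/7): the presenter has 2 equally likely choices, so probability 1/2; weight (1/7)·(1/2) = 1/14.
The weights sum to 9/28.
So P(the cheque in envelope 1 | the presenter opened envelope 2) = (5/28) / (9/28) = 5/9.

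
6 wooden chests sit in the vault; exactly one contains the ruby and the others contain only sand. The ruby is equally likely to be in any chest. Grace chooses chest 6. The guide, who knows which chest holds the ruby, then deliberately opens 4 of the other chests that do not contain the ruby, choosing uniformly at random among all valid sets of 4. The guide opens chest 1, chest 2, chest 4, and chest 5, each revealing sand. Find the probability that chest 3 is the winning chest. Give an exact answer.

Condition on the true location of the ruby.
If it is in any of chests 1, 2, 4, and 5 (prior 1/6 each): that chest was opened and seen not to hold the prize — ruled out; weight (1/6)·0 = 0 each.
If it is in chest 3 (prior 1/6): the guide has no choice, probability 1; weight (1/6)·1 = 1/6.
If it is in chest 6 (prior 1/6): the guide has 5 equally likely choices, so probability 1/5; weight (1/6)·(1/5) = 1/30.
The weights sum to 1/5.
So P(the ruby in chest 3 | the guide opened chest 1, chest 2, chest 4, and chest 5) = (1/6) / (1/5) = 5/6.

5/6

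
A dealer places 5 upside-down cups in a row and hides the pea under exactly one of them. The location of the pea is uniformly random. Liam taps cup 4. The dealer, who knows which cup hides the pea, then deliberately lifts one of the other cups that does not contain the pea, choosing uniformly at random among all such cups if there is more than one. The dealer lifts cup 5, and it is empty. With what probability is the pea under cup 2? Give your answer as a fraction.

4/15

Consider each possible location of the pea in turn.
If it is under any of cups 1, 2, and 3 (prior 1/5 each): the dealer has 3 equally likely choices, so probability 1/3; weight (1/5)·(1/3) = 1/15 each.
If it is under cup 4 (prior 1/5): the dealer has 4 equally likely choices, so probability 1/4; weight (1/5)·(1/4) = 1/20.
If it is under cup 5 (prior 1/5): the dealer opened cup 5, so this case is ruled out; weight (1/5)·0 = 0.
The weights sum to 1/4.
So P(the pea under cup 2 | the dealer opened cup 5) = (1/15) / (1/4) = 4/15.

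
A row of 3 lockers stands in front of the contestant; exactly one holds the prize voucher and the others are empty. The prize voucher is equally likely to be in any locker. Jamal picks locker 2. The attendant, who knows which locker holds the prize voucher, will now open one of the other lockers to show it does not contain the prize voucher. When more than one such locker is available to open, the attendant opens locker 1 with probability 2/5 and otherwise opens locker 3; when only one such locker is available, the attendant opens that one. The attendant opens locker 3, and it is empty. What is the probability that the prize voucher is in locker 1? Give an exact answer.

Apply Bayes' rule, conditioning on where the prize voucher actually is.
If it is in locker 1 (prior 1/3): only locker 3 is available, probability 1; weight (1/3)·1 = 1/3.
If it is in locker 2 (prior 1/3): locker 1 is available but not opened, probability 3/5; weight (1/3)·(3/5) = 1/5.
If it is in locker 3 (prior 1/3): the attendant opened locker 3, so this case is ruled out; weight (1/3)·0 = 0.
The weights sum to 8/15.
So P(the prize voucher in locker 1 | the attendant opened locker 3) = (1/3) / (8/15) = 5/8.

5/8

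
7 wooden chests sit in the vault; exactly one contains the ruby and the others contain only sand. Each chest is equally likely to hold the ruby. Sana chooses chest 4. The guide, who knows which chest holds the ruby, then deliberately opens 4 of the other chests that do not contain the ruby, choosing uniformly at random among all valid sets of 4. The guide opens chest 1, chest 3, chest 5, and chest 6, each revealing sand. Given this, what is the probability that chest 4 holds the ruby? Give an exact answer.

Consider each possible location of the ruby in turn.
If it is in any of chests 1, 3, 5, and 6 (prior 1/7 each): that chest was opened and seen not to hold the prize — ruled out; weight (1/7)·0 = 0 each.
If it is in either of chests 2 and 7 (prior 1/7 each): the guide has 5 equally likely choices, so probability 1/5; weight (1/7)·(1/5) = 1/35 each.
If it is in chest 4 (prior 1/7): the guide has 15 equally likely choices, so probability 1/15; weight (1/7)·(1/15) = 1/105.
The weights sum to 1/15.
So P(the ruby in chest 4 | the guide opened chest 1, chest 3, chest 5, and chest 6) = (1/105) / (1/15) = 1/7.

1/7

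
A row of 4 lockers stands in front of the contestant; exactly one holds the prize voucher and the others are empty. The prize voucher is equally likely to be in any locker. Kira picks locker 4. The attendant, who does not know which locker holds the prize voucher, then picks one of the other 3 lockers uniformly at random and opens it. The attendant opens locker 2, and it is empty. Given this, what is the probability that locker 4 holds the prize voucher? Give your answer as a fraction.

1/3

Consider each possible location of the prize voucher in turn.
If it is in any of lockers 1, 3, and 4 (prior 1/4 each): the attendant picks locker 2 with probability 1/3 regardless, and it is not the prize; weight (1/4)·(1/3) = 1/12 each.
If it is in locker 2 (prior 1/4): the attendant opened locker 2, so this case is ruled out; weight (1/4)·0 = 0.
The weights sum to 1/4.
So P(the prize voucher in locker 4 | the attendant opened locker 2) = (1/12) / (1/4) = 1/3.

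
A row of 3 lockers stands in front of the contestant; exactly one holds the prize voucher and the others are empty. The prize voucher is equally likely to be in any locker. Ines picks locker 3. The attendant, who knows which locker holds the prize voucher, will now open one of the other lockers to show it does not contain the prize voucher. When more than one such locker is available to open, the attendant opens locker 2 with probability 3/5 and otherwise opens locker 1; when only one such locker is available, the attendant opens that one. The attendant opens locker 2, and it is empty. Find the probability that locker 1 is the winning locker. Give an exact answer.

Consider each possible location of the prize voucher in turn.
If it is in locker 1 (prior 1/3): only locker 2 is available, probability 1; weight (1/3)·1 = 1/3.
If it is in locker 2 (prior 1/3): the attendant opened locker 2, so this case is ruled out; weight (1/3)·0 = 0.
If it is in locker 3 (prior 1/3): locker 2 is available, opened with probability 3/5; weight (1/3)·(3/5) = 1/5.
The weights sum to 8/15.
So P(the prize voucher in locker 1 | the attendant opened locker 2) = (1/3) / (8/15) = 5/8.

5/8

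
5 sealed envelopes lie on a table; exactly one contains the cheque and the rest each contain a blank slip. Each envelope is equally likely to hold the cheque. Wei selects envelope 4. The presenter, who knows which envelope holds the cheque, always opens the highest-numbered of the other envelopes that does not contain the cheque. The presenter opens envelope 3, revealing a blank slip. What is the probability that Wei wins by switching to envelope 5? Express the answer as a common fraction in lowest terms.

Consider each possible location of the cheque in turn.
If it is in any of envelopes 1, 2, and 4 (prior 1/5 each): the presenter would have opened envelope 5 instead, probability 0; weight (1/5)·0 = 0 each.
If it is in envelope 3 (prior 1/5): the presenter opened envelope 3, so this case is ruled out; weight (1/5)·0 = 0.
If it is in envelope 5 (prior 1/5): envelope 3 is the highest-numbered option available, probability 1; weight (1/5)·1 = 1/5.
The weights sum to 1/5.
So P(the cheque in envelope 5 | the presenter opened envelope 3) = (1/5) / (1/5) = 1.

1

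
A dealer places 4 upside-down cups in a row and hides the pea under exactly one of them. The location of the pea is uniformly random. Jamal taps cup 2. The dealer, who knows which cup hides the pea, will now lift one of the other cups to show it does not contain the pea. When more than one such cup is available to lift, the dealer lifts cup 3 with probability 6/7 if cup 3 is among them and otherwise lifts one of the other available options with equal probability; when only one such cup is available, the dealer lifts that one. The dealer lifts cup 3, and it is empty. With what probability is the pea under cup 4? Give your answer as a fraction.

1/3

Consider each possible location of the pea in turn.
If it is under any of cups 1, 2, and 4 (prior 1/4 each): cup 3 is available, opened with probability 6/7; weight (1/4)·(6/7) = 3/14 each.
If it is under cup 3 (prior 1/4): the dealer opened cup 3, so this case is ruled out; weight (1/4)·0 = 0.
The weights sum to 9/14.
So P(the pea under cup 4 | the dealer opened cup 3) = (3/14) / (9/14) = 1/3.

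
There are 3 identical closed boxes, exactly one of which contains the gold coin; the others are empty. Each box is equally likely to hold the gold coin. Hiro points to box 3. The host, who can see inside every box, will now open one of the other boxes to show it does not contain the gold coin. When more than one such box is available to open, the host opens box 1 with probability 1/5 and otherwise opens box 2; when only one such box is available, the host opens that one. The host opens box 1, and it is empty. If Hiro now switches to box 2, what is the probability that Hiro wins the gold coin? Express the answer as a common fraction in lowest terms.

Condition on the true location of the gold coin.
If it is in box 1 (prior 1/3): the host opened box 1, so this case is ruled out; weight (1/3)·0 = 0.
If it is in box 2 (prior 1/3): only box 1 is available, probability 1; weight (1/3)·1 = 1/3.
If it is in box 3 (prior 1/3): box 1 is available, opened with probability 1/5; weight (1/3)·(1/5) = 1/15.
The weights sum to 2/5.
So P(the gold coin in box 2 | the host opened box 1) = (1/3) / (2/5) = 5/6.

5/6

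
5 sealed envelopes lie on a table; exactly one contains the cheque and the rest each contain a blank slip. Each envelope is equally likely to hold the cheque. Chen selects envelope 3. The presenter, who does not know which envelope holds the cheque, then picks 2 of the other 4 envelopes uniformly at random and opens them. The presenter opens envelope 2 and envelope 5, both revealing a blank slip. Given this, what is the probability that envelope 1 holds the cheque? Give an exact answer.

Consider each possible location of the cheque in turn.
If it is in any of envelopes 1, 3, and 4 (prior 1/5 each): the presenter picks exactly this set with probability 1/6 regardless, and none is the prize; weight (1/5)·(1/6) = 1/30 each.
If it is in either of envelopes 2 and 5 (prior 1/5 each): that envelope was opened and seen not to hold the prize — ruled out; weight (1/5)·0 = 0 each.
The weights sum to 1/10.
So P(the cheque in envelope 1 | the presenter opened envelope 2 and envelope 5) = (1/30) / (1/10) = 1/3.

1/3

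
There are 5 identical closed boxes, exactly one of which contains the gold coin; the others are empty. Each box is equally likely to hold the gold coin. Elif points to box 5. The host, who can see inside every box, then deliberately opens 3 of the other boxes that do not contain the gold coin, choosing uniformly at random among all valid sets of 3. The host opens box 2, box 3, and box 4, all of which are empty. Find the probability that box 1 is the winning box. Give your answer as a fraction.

Consider each possible location of the gold coin in turn.
If it is in box 1 (prior 1/5): the host has no choice, probability 1; weight (1/5)·1 = 1/5.
If it is in any of boxes 2, 3, and 4 (prior 1/5 each): that box was opened and seen not to hold the prize — ruled out; weight (1/5)·0 = 0 each.
If it is in box 5 (prior 1/5): the host has 4 equally likely choices, so probability 1/4; weight (1/5)·(1/4) = 1/20.
The weights sum to 1/4.
So P(the gold coin in box 1 | the host opened box 2, box 3, and box 4) = (1/5) / (1/4) = 4/5.

4/5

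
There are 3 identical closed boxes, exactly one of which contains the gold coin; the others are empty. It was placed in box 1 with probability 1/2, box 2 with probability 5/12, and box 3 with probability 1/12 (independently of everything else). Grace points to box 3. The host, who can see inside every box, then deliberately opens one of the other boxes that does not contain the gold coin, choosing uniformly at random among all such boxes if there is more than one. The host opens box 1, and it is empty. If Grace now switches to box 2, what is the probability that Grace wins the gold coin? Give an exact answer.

10/11

Consider each possible location of the gold coin in turn.
If it is in box 1 (prior 1/2): the host opened box 1, so this case is ruled out; weight (1/2)·0 = 0.
If it is in box 2 (prior 5/12): the host has no choice, probability 1; weight (5/12)·1 = 5/12.
If it is in box 3 (prior 1/12): the host has 2 equally likely choices, so probability 1/2; weight (1/12)·(1/2) = 1/24.
The weights sum to 11/24.
So P(the gold coin in box 2 | the host opened box 1) = (5/12) / (11/24) = 10/11.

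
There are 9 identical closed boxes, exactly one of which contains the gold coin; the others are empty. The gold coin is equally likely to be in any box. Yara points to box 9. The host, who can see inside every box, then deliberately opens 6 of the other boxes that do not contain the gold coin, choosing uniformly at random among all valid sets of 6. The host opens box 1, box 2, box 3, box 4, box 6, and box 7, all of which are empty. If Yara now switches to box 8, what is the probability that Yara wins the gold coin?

Consider each possible location of the gold coin in turn.
If it is in any of boxes 1, 2, 3, 4, 6, and 7 (prior 1/9 each): that box was opened and seen not to hold the prize — ruled out; weight (1/9)·0 = 0 each.
If it is in either of boxes 5 and 8 (prior 1/9 each): the host has 7 equally likely choices, so probability 1/7; weight (1/9)·(1/7) = 1/63 each.
If it is in box 9 (prior 1/9): the host has 28 equally likely choices, so probability 1/28; weight (1/9)·(1/28) = 1/252.
The weights sum to 1/28.
So P(the gold coin in box 8 | the host opened box 1, box 2, box 3, box 4, box 6, and box 7) = (1/63) / (1/28) = 4/9.

4/9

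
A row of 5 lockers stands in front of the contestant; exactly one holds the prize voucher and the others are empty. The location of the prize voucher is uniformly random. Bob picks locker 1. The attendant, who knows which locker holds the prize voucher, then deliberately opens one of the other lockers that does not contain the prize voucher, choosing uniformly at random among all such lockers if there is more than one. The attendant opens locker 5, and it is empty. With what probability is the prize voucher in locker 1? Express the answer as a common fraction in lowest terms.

1/5

Consider each possible location of the prize voucher in turn.
If it is in locker 1 (prior 1/5): the attendant has 4 equally likely choices, so probability 1/4; weight (1/5)·(1/4) = 1/20.
If it is in any of lockers 2, 3, and 4 (prior 1/5 each): the attendant has 3 equally likely choices, so probability 1/3; weight (1/5)·(1/3) = 1/15 each.
If it is in locker 5 (prior 1/5): the attendant opened locker 5, so this case is ruled out; weight (1/5)·0 = 0.
The weights sum to 1/4.
So P(the prize voucher in locker 1 | the attendant opened locker 5) = (1/20) / (1/4) = 1/5.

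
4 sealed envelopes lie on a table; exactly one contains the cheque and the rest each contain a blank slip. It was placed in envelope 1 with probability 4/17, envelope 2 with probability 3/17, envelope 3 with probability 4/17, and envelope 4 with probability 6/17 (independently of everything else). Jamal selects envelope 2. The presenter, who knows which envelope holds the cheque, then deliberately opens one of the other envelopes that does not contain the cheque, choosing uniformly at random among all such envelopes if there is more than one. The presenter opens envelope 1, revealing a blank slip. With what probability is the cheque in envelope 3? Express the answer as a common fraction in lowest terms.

Consider each possible location of the cheque in turn.
If it is in envelope 1 (prior 4/17): the presenter opened envelope 1, so this case is ruled out; weight (4/17)·0 = 0.
If it is in envelope 2 (prior 3/17): the presenter has 3 equally likely choices, so probability 1/3; weight (3/17)·(1/3) = 1/17.
If it is in envelope 3 (prior 4/17): the presenter has 2 equally likely choices, so probability 1/2; weight (4/17)·(1/2) = 2/17.
If it is in envelope 4 (prior 6/17): the presenter has 2 equally likely choices, so probability 1/2; weight (6/17)·(1/2) = 3/17.
The weights sum to 6/17.
So P(the cheque in envelope 3 | the presenter opened envelope 1) = (2/17) / (6/17) = 1/3.

1/3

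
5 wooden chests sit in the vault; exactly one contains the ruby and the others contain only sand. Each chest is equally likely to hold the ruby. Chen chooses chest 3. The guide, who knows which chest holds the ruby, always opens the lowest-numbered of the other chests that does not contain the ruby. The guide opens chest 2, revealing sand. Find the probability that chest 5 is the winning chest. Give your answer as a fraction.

Apply Bayes' rule, conditioning on where the ruby actually is.
If it is in chest 1 (prior 1/5): chest 2 is the lowest-numbered option available, probability 1; weight (1/5)·1 = 1/5.
If it is in chest 2 (prior 1/5): the guide opened chest 2, so this case is ruled out; weight (1/5)·0 = 0.
If it is in any of chests 3, 4, and 5 (prior 1/5 each): the guide would have opened chest 1 instead, probability 0; weight (1/5)·0 = 0 each.
The weights sum to 1/5.
So P(the ruby in chest 5 | the guide opened chest 2) = 0 / (1/5) = 0.

0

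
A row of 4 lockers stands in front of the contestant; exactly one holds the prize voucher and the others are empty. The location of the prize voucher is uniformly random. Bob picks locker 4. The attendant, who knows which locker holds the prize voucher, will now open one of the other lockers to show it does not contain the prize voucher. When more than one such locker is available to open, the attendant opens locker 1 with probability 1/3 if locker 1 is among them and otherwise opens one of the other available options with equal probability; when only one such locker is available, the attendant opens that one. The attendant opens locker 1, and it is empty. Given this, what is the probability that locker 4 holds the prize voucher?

1/3

Apply Bayes' rule, conditioning on where the prize voucher actually is.
If it is in locker 1 (prior 1/4): the attendant opened locker 1, so this case is ruled out; weight (1/4)·0 = 0.
If it is in any of lockers 2, 3, and 4 (prior 1/4 each): locker 1 is available, opened with probability 1/3; weight (1/4)·(1/3) = 1/12 each.
The weights sum to 1/4.
So P(the prize voucher in locker 4 | the attendant opened locker 1) = (1/12) / (1/4) = 1/3.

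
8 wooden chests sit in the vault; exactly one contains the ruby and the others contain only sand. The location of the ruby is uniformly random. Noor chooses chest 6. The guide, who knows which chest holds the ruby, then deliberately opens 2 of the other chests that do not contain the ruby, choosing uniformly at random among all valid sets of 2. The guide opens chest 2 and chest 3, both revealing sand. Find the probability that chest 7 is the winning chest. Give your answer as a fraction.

Condition on the true location of the ruby.
If it is in any of chests 1, 4, 5, 7, and 8 (prior 1/8 each): the guide has 15 equally likely choices, so probability 1/15; weight (1/8)·(1/15) = 1/120 each.
If it is in either of chests 2 and 3 (prior 1/8 each): that chest was opened and seen not to hold the prize — ruled out; weight (1/8)·0 = 0 each.
If it is in chest 6 (prior 1/8): the guide has 21 equally likely choices, so probability 1/21; weight (1/8)·(1/21) = 1/168.
The weights sum to 1/21.
So P(the ruby in chest 7 | the guide opened chest 2 and chest 3) = (1/120) / (1/21) = 7/40.

7/40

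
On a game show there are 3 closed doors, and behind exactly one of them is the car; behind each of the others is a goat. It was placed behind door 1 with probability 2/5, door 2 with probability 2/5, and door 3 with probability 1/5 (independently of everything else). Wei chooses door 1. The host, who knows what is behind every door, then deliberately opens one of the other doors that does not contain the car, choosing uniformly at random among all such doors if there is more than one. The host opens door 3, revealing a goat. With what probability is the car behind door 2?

2/3

Consider each possible location of the car in turn.
If it is behind door 1 (prior 2/5): the host has 2 equally likely choices, so probability 1/2; weight (2/5)·(1/2) = 1/5.
If it is behind door 2 (prior 2/5): the host has no choice, probability 1; weight (2/5)·1 = 2/5.
If it is behind door 3 (prior 1/5): the host opened door 3, so this case is ruled out; weight (1/5)·0 = 0.
The weights sum to 3/5.
So P(the car behind door 2 | the host opened door 3) = (2/5) / (3/5) = 2/3.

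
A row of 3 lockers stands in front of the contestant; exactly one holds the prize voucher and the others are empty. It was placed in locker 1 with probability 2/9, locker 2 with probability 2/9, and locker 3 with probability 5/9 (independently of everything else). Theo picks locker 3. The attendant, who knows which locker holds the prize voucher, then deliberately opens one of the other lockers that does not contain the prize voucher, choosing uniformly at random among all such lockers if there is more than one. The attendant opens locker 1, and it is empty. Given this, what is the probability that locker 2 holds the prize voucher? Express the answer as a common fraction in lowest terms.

Apply Bayes' rule, conditioning on where the prize voucher actually is.
If it is in locker 1 (prior 2/9): the attendant opened locker 1, so this case is ruled out; weight (2/9)·0 = 0.
If it is in locker 2 (prior 2/9): the attendant has no choice, probability 1; weight (2/9)·1 = 2/9.
If it is in locker 3 (prior 5/9): the attendant has 2 equally likely choices, so probability 1/2; weight (5/9)·(1/2) = 5/18.
The weights sum to 1/2.
So P(the prize voucher in locker 2 | the attendant opened locker 1) = (2/9) / (1/2) = 4/9.

4/9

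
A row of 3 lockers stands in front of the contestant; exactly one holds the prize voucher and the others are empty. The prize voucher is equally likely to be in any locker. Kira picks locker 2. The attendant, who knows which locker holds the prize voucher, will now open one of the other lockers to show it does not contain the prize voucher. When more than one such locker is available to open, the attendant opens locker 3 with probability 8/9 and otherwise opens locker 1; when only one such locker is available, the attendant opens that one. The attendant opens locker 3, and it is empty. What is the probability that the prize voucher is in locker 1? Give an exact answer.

9/17

Apply Bayes' rule, conditioning on where the prize voucher actually is.
If it is in locker 1 (prior 1/3): only locker 3 is available, probability 1; weight (1/3)·1 = 1/3.
If it is in locker 2 (prior 1/3): locker 3 is available, opened with probability 8/9; weight (1/3)·(8/9) = 8/27.
If it is in locker 3 (prior 1/3): the attendant opened locker 3, so this case is ruled out; weight (1/3)·0 = 0.
The weights sum to 17/27.
So P(the prize voucher in locker 1 | the attendant opened locker 3) = (1/3) / (17/27) = 9/17.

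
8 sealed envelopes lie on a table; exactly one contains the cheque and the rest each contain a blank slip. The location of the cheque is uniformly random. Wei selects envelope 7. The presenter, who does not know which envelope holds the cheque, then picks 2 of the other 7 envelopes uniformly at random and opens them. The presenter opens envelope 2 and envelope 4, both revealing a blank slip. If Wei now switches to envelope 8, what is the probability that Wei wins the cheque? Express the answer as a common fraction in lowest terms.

1/6

Consider each possible location of the cheque in turn.
If it is in any of envelopes 1, 3, 5, 6, 7, and 8 (prior 1/8 each): the presenter picks exactly this set with probability 1/21 regardless, and none is the prize; weight (1/8)·(1/21) = 1/168 each.
If it is in either of envelopes 2 and 4 (prior 1/8 each): that envelope was opened and seen not to hold the prize — ruled out; weight (1/8)·0 = 0 each.
The weights sum to 1/28.
So P(the cheque in envelope 8 | the presenter opened envelope 2 and envelope 4) = (1/168) / (1/28) = 1/6.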